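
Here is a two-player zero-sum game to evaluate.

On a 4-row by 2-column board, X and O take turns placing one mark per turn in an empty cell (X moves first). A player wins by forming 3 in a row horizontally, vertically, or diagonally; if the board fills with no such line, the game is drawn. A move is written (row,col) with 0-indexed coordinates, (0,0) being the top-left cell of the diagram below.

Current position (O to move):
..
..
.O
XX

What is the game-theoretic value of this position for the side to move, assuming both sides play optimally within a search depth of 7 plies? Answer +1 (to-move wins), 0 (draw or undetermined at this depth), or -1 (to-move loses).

[../../.O/XX] O move#1: (0,0):+0/O./../.O/XX*, (0,1):+0/.O/../.O/XX, (1,0):+0/../O./.O/XX, (1,1):+0/../.O/.O/XX, (2,0):+0/../../OO/XX
[O./../.O/XX] X move#2: (0,1):+0/OX/../.O/XX*, (1,0):+0/O./X./.O/XX, (1,1):+0/O./.X/.O/XX, (2,0):+0/O./../XO/XX
[OX/../.O/XX] O move#3: (1,0):+0/OX/O./.O/XX*, (1,1):+0/OX/.O/.O/XX, (2,0):+0/OX/../OO/XX
[OX/O./.O/XX] X move#4: (1,1):-1/OX/OX/.O/XX, (2,0):+0/OX/O./XO/XX*
[OX/O./XO/XX] O move#5: (1,1):+0/OX/OO/XO/XX*
[OX/OO/XO/XX] end (terminal +0, X#6); searched ../../.O/XX to 7

value(../../.O/XX, O) = 0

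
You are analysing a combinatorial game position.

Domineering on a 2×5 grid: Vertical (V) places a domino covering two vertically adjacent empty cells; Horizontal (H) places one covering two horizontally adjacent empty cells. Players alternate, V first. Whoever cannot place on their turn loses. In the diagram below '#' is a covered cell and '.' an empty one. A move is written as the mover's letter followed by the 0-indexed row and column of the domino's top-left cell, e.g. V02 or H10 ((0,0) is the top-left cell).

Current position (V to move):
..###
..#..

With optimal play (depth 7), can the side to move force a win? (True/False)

p1 V@[..###/..#..]: V00[#.###/#.#..]+1* V01[.####/.##..]+1
p2 H@[#.###/#.#..]: H13[#.###/#.###]-1*
p3 V@[#.###/#.###]: V01[#####/#####]+1*
p4 H@[#####/#####] terminal -1; root [..###/..#..] d7

V winning at [..###/..#..]: True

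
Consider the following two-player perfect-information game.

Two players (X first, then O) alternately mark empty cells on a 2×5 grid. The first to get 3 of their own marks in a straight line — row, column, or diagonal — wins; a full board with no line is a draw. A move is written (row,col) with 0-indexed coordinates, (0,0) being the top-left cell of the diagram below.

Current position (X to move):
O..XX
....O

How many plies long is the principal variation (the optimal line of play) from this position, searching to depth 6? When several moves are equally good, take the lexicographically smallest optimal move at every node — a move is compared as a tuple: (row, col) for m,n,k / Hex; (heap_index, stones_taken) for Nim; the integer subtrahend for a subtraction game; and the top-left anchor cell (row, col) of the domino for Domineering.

[O..XX/....O] X move#1: (0,1):+0/OX.XX/....O, (0,2):+1/O.XXX/....O*, (1,0):+0/O..XX/X...O, (1,1):+0/O..XX/.X..O, (1,2):+0/O..XX/..X.O, (1,3):+0/O..XX/...XO
[O.XXX/....O] end (terminal -1, O#2); searched O..XX/....O to 6

PV length from [O..XX/....O]: 1 ply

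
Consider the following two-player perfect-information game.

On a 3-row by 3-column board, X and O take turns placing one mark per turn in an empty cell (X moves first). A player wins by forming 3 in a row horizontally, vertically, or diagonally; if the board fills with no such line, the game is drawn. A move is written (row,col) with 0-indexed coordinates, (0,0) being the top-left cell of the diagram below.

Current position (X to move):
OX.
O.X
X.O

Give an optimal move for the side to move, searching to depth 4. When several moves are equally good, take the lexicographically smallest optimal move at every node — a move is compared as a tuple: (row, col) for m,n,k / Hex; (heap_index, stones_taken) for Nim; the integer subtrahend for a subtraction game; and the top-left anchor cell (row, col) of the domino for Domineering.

p1 X@[OX./O.X/X.O]: (0,2)[OXX/O.X/X.O]-1 (1,1)[OX./OXX/X.O]+1* (2,1)[OX./O.X/XXO]-1
p2 O@[OX./OXX/X.O]: (0,2)[OXO/OXX/X.O]-1* (2,1)[OX./OXX/XOO]-1
p3 X@[OXO/OXX/X.O]: (2,1)[OXO/OXX/XXO]+1*
p4 O@[OXO/OXX/XXO] terminal -1; root [OX./O.X/X.O] d4

X's best at [OX./O.X/X.O]: (1,1)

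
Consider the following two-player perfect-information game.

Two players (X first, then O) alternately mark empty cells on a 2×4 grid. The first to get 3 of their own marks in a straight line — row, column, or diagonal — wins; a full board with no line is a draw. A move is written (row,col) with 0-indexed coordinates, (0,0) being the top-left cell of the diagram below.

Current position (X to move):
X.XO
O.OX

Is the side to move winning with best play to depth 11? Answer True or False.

[X.XO/O.OX] X move#1: (0,1):+1/XXXO/O.OX*, (1,1):+0/X.XO/OXOX
[XXXO/O.OX] end (terminal -1, O#2); searched X.XO/O.OX to 11

X winning at [X.XO/O.OX]: True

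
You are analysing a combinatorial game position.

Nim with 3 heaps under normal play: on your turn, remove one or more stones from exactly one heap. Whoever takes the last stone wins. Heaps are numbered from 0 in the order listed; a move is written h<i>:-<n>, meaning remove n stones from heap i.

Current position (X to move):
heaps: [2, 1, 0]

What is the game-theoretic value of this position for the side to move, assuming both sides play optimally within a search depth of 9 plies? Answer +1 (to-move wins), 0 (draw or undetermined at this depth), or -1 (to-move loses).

value((2,1,0), X) = +1

ply 1, X at (2,1,0) | h0:-1=+1→(1,1,0)*; h0:-2=-1→(0,1,0); h1:-1=-1→(2,0,0)
ply 2, O at (1,1,0) | h0:-1=-1→(0,1,0)*; h1:-1=-1→(1,0,0)
ply 3, X at (0,1,0) | h1:-1=+1→(0,0,0)*
ply 4: (0,0,0) is terminal -1 (O); from (2,1,0) depth 9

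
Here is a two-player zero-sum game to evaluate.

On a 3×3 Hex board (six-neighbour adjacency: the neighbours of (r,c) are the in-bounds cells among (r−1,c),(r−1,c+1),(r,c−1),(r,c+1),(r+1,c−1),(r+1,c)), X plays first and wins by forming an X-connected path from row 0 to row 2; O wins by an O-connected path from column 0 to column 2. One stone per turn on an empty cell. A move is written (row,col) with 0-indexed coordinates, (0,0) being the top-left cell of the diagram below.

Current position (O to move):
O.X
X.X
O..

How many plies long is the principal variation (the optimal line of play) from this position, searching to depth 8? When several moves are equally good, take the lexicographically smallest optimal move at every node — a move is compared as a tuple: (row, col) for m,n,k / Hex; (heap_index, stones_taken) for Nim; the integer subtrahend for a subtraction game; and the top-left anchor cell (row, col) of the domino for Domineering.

PV length from [O.X/X.X/O..]: 4 plies

[O.X/X.X/O..] O move#1: (0,1):-1/OOX/X.X/O..*, (1,1):-1/O.X/XOX/O.., (2,1):-1/O.X/X.X/OO., (2,2):-1/O.X/X.X/O.O
[OOX/X.X/O..] X move#2: (1,1):+1/OOX/XXX/O..*, (2,1):+1/OOX/X.X/OX., (2,2):+1/OOX/X.X/O.X
[OOX/XXX/O..] O move#3: (2,1):-1/OOX/XXX/OO.*, (2,2):-1/OOX/XXX/O.O
[OOX/XXX/OO.] X move#4: (2,2):+1/OOX/XXX/OOX*
[OOX/XXX/OOX] end (terminal -1, O#5); searched O.X/X.X/O.. to 8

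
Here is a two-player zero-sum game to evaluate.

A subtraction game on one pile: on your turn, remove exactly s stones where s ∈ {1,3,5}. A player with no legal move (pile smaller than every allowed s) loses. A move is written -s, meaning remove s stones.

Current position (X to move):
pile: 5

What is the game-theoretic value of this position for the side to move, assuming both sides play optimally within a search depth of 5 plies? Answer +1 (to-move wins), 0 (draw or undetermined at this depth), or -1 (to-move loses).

p1 X@[5]: -1[4]+1* -3[2]+1 -5[0]+1
p2 O@[4]: -1[3]-1* -3[1]-1
p3 X@[3]: -1[2]+1* -3[0]+1
p4 O@[2]: -1[1]-1*
p5 X@[1]: -1[0]+1*
p6 O@[0] terminal -1; root [5] d5

value(5, X) = +1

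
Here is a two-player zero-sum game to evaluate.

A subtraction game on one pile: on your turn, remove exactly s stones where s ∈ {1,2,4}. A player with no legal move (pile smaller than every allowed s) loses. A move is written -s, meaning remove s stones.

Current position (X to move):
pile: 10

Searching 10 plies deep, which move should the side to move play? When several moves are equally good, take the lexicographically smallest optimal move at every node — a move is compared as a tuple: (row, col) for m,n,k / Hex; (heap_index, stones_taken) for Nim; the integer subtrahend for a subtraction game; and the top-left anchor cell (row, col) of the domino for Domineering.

X's best at [10]: -1

ply 1, X at 10 | -1=+1→9*; -2=-1→8; -4=+1→6
ply 2, O at 9 | -1=-1→8*; -2=-1→7; -4=-1→5
ply 3, X at 8 | -1=-1→7; -2=+1→6*; -4=-1→4
ply 4, O at 6 | -1=-1→5*; -2=-1→4; -4=-1→2
ply 5, X at 5 | -1=-1→4; -2=+1→3*; -4=-1→1
ply 6, O at 3 | -1=-1→2*; -2=-1→1
ply 7, X at 2 | -1=-1→1; -2=+1→0*
ply 8: 0 is terminal -1 (O); from 10 depth 10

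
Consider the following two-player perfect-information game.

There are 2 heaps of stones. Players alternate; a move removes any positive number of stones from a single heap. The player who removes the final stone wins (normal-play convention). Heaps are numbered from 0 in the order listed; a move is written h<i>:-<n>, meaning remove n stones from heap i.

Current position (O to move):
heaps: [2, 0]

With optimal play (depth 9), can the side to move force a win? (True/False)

O winning at [(2,0)]: True

[(2,0)] O move#1: h0:-1:-1/(1,0), h0:-2:+1/(0,0)*
[(0,0)] end (terminal -1, X#2); searched (2,0) to 9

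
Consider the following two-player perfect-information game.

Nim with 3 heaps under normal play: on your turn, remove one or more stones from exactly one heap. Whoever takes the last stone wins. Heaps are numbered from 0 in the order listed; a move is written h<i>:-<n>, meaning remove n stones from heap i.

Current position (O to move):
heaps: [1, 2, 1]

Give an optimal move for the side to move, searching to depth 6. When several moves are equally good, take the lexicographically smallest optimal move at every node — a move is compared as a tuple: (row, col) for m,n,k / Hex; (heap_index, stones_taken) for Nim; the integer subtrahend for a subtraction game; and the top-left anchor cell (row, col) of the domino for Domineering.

p1 O@[(1,2,1)]: h0:-1[(0,2,1)]-1 h1:-1[(1,1,1)]-1 h1:-2[(1,0,1)]+1* h2:-1[(1,2,0)]-1
p2 X@[(1,0,1)]: h0:-1[(0,0,1)]-1* h2:-1[(1,0,0)]-1
p3 O@[(0,0,1)]: h2:-1[(0,0,0)]+1*
p4 X@[(0,0,0)] terminal -1; root [(1,2,1)] d6

O's best at [(1,2,1)]: h1:-2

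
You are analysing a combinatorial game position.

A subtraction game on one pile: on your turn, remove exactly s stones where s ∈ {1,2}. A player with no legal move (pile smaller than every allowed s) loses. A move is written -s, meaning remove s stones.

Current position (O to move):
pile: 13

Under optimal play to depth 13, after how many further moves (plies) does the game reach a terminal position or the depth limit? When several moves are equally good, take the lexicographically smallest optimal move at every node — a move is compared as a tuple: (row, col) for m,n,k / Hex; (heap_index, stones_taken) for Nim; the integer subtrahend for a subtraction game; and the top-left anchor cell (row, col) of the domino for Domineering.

PV length from [13]: 9 plies

ply 1, O at 13 | -1=+1→12*; -2=-1→11
ply 2, X at 12 | -1=-1→11*; -2=-1→10
ply 3, O at 11 | -1=-1→10; -2=+1→9*
ply 4, X at 9 | -1=-1→8*; -2=-1→7
ply 5, O at 8 | -1=-1→7; -2=+1→6*
ply 6, X at 6 | -1=-1→5*; -2=-1→4
ply 7, O at 5 | -1=-1→4; -2=+1→3*
ply 8, X at 3 | -1=-1→2*; -2=-1→1
ply 9, O at 2 | -1=-1→1; -2=+1→0*
ply 10: 0 is terminal -1 (X); from 13 depth 13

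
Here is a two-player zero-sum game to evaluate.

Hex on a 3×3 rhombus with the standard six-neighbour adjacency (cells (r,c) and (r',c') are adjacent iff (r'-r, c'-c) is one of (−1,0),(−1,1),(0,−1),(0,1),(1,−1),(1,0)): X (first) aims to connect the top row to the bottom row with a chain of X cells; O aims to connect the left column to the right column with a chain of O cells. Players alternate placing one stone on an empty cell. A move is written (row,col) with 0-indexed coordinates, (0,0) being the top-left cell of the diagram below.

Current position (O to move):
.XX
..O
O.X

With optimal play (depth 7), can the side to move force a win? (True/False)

[.XX/..O/O.X] O move#1: (0,0):+1/OXX/..O/O.X*, (1,0):+1/.XX/O.O/O.X, (1,1):+1/.XX/.OO/O.X, (2,1):+1/.XX/..O/OOX
[OXX/..O/O.X] X move#2: (1,0):-1/OXX/X.O/O.X*, (1,1):-1/OXX/.XO/O.X, (2,1):-1/OXX/..O/OXX
[OXX/X.O/O.X] O move#3: (1,1):+1/OXX/XOO/O.X*, (2,1):+1/OXX/X.O/OOX
[OXX/XOO/O.X] end (terminal -1, X#4); searched .XX/..O/O.X to 7

O winning at [.XX/..O/O.X]: True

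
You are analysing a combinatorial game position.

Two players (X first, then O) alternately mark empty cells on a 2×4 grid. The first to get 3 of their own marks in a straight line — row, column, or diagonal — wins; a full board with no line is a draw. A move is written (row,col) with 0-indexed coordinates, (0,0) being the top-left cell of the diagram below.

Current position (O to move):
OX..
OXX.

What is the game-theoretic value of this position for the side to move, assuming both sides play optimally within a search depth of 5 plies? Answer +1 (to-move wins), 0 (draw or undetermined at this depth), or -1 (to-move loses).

ply 1, O at OX../OXX. | (0,2)=-1→OXO./OXX.; (0,3)=-1→OX.O/OXX.; (1,3)=+0→OX../OXXO*
ply 2, X at OX../OXXO | (0,2)=+0→OXX./OXXO*; (0,3)=+0→OX.X/OXXO
ply 3, O at OXX./OXXO | (0,3)=+0→OXXO/OXXO*
ply 4: OXXO/OXXO is terminal +0 (X); from OX../OXX. depth 5

value(OX../OXX., O) = 0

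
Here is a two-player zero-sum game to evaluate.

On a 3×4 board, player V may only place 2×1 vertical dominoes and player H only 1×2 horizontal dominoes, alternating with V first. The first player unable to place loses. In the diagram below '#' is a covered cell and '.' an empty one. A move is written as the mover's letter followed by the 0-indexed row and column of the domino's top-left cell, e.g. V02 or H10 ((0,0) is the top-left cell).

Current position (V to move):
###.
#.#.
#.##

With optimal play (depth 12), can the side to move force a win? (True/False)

V winning at [###./#.#./#.##]: True

p1 V@[###./#.#./#.##]: V03[####/#.##/#.##]+1* V11[###./###./####]+1
p2 H@[####/#.##/#.##] terminal -1; root [###./#.#./#.##] d12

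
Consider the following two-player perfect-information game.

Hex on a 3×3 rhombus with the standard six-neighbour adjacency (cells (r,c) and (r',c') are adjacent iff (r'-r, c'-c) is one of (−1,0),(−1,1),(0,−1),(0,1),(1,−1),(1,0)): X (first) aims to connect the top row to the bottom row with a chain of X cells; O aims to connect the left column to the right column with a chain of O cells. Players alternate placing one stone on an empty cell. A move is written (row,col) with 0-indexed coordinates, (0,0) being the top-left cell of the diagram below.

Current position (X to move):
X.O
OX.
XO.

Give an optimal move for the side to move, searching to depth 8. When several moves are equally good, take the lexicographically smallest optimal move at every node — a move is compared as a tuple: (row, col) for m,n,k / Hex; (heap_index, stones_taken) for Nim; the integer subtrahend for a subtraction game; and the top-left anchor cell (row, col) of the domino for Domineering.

ply 1, X at X.O/OX./XO. | (0,1)=+1→XXO/OX./XO.*; (1,2)=-1→X.O/OXX/XO.; (2,2)=-1→X.O/OX./XOX
ply 2: XXO/OX./XO. is terminal -1 (O); from X.O/OX./XO. depth 8

X's best at [X.O/OX./XO.]: (0,1)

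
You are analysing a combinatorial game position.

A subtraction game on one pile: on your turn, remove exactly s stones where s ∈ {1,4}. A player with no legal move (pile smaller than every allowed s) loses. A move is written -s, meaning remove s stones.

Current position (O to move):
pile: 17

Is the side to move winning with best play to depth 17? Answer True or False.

p1 O@[17]: -1[16]-1* -4[13]-1
p2 X@[16]: -1[15]+1* -4[12]+1
p3 O@[15]: -1[14]-1* -4[11]-1
p4 X@[14]: -1[13]-1 -4[10]+1*
p5 O@[10]: -1[9]-1* -4[6]-1
p6 X@[9]: -1[8]-1 -4[5]+1*
p7 O@[5]: -1[4]-1* -4[1]-1
p8 X@[4]: -1[3]-1 -4[0]+1*
p9 O@[0] terminal -1; root [17] d17

O winning at [17]: False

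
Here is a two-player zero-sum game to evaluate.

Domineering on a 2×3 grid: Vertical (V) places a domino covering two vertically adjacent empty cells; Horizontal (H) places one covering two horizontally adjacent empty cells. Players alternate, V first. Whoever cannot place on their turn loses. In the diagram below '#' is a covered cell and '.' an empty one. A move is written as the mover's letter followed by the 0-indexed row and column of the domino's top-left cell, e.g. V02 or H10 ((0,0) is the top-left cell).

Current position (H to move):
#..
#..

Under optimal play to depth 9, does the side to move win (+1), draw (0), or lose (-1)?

ply 1, H at #../#.. | H01=+1→###/#..*; H11=+1→#../###
ply 2: ###/#.. is terminal -1 (V); from #../#.. depth 9

value(#../#.., H) = +1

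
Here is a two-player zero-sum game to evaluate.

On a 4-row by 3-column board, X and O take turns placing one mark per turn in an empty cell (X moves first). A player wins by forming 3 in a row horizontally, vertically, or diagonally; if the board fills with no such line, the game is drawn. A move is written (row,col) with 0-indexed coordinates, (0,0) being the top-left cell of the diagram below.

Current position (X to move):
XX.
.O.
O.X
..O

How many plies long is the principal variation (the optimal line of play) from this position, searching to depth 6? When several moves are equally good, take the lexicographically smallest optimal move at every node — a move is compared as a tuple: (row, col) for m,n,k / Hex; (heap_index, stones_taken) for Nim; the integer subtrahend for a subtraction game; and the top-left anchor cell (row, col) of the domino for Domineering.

p1 X@[XX./.O./O.X/..O]: (0,2)[XXX/.O./O.X/..O]+1* (1,0)[XX./XO./O.X/..O]-1 (1,2)[XX./.OX/O.X/..O]-1 (2,1)[XX./.O./OXX/..O]-1 (3,0)[XX./.O./O.X/X.O]-1 (3,1)[XX./.O./O.X/.XO]-1
p2 O@[XXX/.O./O.X/..O] terminal -1; root [XX./.O./O.X/..O] d6

PV length from [XX./.O./O.X/..O]: 1 ply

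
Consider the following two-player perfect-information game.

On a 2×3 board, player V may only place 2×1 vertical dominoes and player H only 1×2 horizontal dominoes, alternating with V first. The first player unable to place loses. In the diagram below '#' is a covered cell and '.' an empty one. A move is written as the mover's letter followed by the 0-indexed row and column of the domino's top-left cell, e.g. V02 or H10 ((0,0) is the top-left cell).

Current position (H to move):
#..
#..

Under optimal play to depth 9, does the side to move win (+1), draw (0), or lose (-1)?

ply 1, H at #../#.. | H01=+1→###/#..*; H11=+1→#../###
ply 2: ###/#.. is terminal -1 (V); from #../#.. depth 9

value(#../#.., H) = +1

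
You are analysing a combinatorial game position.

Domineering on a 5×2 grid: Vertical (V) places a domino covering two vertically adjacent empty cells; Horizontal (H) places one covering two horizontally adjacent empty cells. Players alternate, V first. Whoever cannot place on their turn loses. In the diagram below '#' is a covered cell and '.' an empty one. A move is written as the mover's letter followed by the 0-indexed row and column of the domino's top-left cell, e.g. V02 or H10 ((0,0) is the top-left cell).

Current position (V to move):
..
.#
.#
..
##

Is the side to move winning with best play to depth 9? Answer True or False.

V winning at [../.#/.#/../##]: False

p1 V@[../.#/.#/../##]: V00[#./##/.#/../##]-1* V10[../##/##/../##]-1 V20[../.#/##/#./##]-1
p2 H@[#./##/.#/../##]: H30[#./##/.#/##/##]+1*
p3 V@[#./##/.#/##/##] terminal -1; root [../.#/.#/../##] d9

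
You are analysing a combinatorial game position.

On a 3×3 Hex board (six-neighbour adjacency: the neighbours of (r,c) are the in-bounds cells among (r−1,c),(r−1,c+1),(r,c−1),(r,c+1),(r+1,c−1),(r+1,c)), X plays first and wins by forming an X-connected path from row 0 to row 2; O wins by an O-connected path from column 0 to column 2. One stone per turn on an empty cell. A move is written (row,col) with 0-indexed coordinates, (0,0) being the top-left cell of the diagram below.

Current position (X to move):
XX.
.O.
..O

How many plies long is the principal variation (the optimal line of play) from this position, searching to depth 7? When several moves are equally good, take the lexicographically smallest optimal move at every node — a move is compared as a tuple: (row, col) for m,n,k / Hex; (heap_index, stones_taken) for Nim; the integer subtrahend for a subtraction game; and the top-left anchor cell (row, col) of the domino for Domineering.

ply 1, X at XX./.O./..O | (0,2)=-1→XXX/.O./..O*; (1,0)=-1→XX./XO./..O; (1,2)=-1→XX./.OX/..O; (2,0)=-1→XX./.O./X.O; (2,1)=-1→XX./.O./.XO
ply 2, O at XXX/.O./..O | (1,0)=+1→XXX/OO./..O*; (1,2)=+1→XXX/.OO/..O; (2,0)=+1→XXX/.O./O.O; (2,1)=+1→XXX/.O./.OO
ply 3, X at XXX/OO./..O | (1,2)=-1→XXX/OOX/..O*; (2,0)=-1→XXX/OO./X.O; (2,1)=-1→XXX/OO./.XO
ply 4, O at XXX/OOX/..O | (2,0)=-1→XXX/OOX/O.O; (2,1)=+1→XXX/OOX/.OO*
ply 5: XXX/OOX/.OO is terminal -1 (X); from XX./.O./..O depth 7

PV length from [XX./.O./..O]: 4 plies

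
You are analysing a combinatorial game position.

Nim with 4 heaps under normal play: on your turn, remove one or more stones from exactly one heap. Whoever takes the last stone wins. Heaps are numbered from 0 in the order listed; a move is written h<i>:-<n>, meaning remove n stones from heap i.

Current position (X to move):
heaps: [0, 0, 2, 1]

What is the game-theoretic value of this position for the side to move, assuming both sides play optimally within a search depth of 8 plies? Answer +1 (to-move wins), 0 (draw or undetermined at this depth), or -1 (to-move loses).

value((0,0,2,1), X) = +1

ply 1, X at (0,0,2,1) | h2:-1=+1→(0,0,1,1)*; h2:-2=-1→(0,0,0,1); h3:-1=-1→(0,0,2,0)
ply 2, O at (0,0,1,1) | h2:-1=-1→(0,0,0,1)*; h3:-1=-1→(0,0,1,0)
ply 3, X at (0,0,0,1) | h3:-1=+1→(0,0,0,0)*
ply 4: (0,0,0,0) is terminal -1 (O); from (0,0,2,1) depth 8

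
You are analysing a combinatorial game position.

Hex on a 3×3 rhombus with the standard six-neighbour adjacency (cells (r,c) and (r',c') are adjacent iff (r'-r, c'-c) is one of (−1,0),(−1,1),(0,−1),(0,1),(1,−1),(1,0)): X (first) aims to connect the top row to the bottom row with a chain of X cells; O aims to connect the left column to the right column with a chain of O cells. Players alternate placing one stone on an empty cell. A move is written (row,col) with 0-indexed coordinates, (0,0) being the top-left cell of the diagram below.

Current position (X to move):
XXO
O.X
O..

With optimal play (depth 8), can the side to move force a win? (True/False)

[XXO/O.X/O..] X move#1: (1,1):+1/XXO/OXX/O..*, (2,1):-1/XXO/O.X/OX., (2,2):-1/XXO/O.X/O.X
[XXO/OXX/O..] O move#2: (2,1):-1/XXO/OXX/OO.*, (2,2):-1/XXO/OXX/O.O
[XXO/OXX/OO.] X move#3: (2,2):+1/XXO/OXX/OOX*
[XXO/OXX/OOX] end (terminal -1, O#4); searched XXO/O.X/O.. to 8

X winning at [XXO/O.X/O..]: True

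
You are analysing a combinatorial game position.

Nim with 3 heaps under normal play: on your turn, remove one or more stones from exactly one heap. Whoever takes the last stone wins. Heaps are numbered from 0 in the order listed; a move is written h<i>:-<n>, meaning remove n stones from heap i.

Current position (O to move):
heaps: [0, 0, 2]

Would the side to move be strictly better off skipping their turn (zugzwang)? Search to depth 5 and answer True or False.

zugzwang((0,0,2), O) = False

ply 1, O at (0,0,2) | h2:-1=-1→(0,0,1); h2:-2=+1→(0,0,0)*
ply 2: (0,0,0) is terminal -1 (X); from (0,0,2) depth 5
if O skipped the turn, X would face:
~ ply 1, X at (0,0,2) | h2:-1=-1→(0,0,1); h2:-2=+1→(0,0,0)*
~ ply 2: (0,0,0) is terminal -1 (O); from (0,0,2) depth 5
compare (O): move=+1 vs pass=-1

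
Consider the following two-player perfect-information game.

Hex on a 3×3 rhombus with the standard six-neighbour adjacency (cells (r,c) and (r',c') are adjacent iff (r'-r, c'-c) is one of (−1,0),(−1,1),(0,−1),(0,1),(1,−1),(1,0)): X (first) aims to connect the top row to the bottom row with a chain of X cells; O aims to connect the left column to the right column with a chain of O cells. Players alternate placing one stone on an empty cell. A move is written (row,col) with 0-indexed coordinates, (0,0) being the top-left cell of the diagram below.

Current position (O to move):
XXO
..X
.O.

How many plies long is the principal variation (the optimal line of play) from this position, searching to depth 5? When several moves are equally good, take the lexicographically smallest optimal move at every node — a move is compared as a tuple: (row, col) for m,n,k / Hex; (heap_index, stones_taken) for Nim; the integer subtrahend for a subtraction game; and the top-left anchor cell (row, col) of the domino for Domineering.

p1 O@[XXO/..X/.O.]: (1,0)[XXO/O.X/.O.]-1 (1,1)[XXO/.OX/.O.]+1* (2,0)[XXO/..X/OO.]+1 (2,2)[XXO/..X/.OO]-1
p2 X@[XXO/.OX/.O.]: (1,0)[XXO/XOX/.O.]-1* (2,0)[XXO/.OX/XO.]-1 (2,2)[XXO/.OX/.OX]-1
p3 O@[XXO/XOX/.O.]: (2,0)[XXO/XOX/OO.]+1* (2,2)[XXO/XOX/.OO]-1
p4 X@[XXO/XOX/OO.] terminal -1; root [XXO/..X/.O.] d5

PV length from [XXO/..X/.O.]: 3 plies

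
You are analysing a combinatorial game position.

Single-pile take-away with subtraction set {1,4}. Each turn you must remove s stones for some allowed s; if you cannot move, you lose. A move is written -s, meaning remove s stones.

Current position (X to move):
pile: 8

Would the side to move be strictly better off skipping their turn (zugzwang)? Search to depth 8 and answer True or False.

zugzwang(8, X) = False

p1 X@[8]: -1[7]+1* -4[4]-1
p2 O@[7]: -1[6]-1* -4[3]-1
p3 X@[6]: -1[5]+1* -4[2]+1
p4 O@[5]: -1[4]-1* -4[1]-1
p5 X@[4]: -1[3]-1 -4[0]+1*
p6 O@[0] terminal -1; root [8] d8
suppose X passes — search the same position with O to move:
pass> p1 O@[8]: -1[7]+1* -4[4]-1
pass> p2 X@[7]: -1[6]-1* -4[3]-1
pass> p3 O@[6]: -1[5]+1* -4[2]+1
pass> p4 X@[5]: -1[4]-1* -4[1]-1
pass> p5 O@[4]: -1[3]-1 -4[0]+1*
pass> p6 X@[0] terminal -1; root [8] d8
for X: play +1, pass -1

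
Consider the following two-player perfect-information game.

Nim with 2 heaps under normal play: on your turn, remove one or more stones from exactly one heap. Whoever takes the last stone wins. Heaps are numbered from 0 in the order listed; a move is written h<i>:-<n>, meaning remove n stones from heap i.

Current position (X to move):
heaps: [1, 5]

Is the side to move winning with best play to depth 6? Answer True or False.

X winning at [(1,5)]: True

[(1,5)] X move#1: h0:-1:-1/(0,5), h1:-1:-1/(1,4), h1:-2:-1/(1,3), h1:-3:-1/(1,2), h1:-4:+1/(1,1)*, h1:-5:-1/(1,0)
[(1,1)] O move#2: h0:-1:-1/(0,1)*, h1:-1:-1/(1,0)
[(0,1)] X move#3: h1:-1:+1/(0,0)*
[(0,0)] end (terminal -1, O#4); searched (1,5) to 6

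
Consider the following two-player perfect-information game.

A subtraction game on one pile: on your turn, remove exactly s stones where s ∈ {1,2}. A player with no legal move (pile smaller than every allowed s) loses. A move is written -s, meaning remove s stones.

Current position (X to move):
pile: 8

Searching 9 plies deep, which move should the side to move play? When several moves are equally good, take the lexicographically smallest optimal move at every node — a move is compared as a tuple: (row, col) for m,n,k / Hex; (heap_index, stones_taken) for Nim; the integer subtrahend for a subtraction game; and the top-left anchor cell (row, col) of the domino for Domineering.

X's best at [8]: -2

[8] X move#1: -1:-1/7, -2:+1/6*
[6] O move#2: -1:-1/5*, -2:-1/4
[5] X move#3: -1:-1/4, -2:+1/3*
[3] O move#4: -1:-1/2*, -2:-1/1
[2] X move#5: -1:-1/1, -2:+1/0*
[0] end (terminal -1, O#6); searched 8 to 9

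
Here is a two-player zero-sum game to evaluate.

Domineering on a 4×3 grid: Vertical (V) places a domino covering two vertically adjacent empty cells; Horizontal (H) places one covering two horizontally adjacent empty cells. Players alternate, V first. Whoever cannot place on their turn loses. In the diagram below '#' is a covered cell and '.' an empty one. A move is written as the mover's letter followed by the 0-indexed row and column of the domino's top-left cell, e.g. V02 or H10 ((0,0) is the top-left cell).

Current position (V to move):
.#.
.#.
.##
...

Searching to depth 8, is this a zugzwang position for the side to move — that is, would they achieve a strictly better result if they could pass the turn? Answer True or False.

[.#./.#./.##/...] V move#1: V00:+1/##./##./.##/...*, V02:+1/.##/.##/.##/..., V10:+1/.#./##./###/..., V20:+1/.#./.#./###/#..
[##./##./.##/...] H move#2: H30:-1/##./##./.##/##.*, H31:-1/##./##./.##/.##
[##./##./.##/##.] V move#3: V02:+1/###/###/.##/##.*
[###/###/.##/##.] end (terminal -1, H#4); searched .#./.#./.##/... to 8
pass branch (H moves first from the same position):
  | [.#./.#./.##/...] H move#1: H30:-1/.#./.#./.##/##.*, H31:-1/.#./.#./.##/.##
  | [.#./.#./.##/##.] V move#2: V00:+1/##./##./.##/##.*, V02:+1/.##/.##/.##/##., V10:+1/.#./##./###/##.
  | [##./##./.##/##.] end (terminal -1, H#3); searched .#./.#./.##/... to 8
V moving scores +1; V passing scores +1

zugzwang(.#./.#./.##/..., V) = False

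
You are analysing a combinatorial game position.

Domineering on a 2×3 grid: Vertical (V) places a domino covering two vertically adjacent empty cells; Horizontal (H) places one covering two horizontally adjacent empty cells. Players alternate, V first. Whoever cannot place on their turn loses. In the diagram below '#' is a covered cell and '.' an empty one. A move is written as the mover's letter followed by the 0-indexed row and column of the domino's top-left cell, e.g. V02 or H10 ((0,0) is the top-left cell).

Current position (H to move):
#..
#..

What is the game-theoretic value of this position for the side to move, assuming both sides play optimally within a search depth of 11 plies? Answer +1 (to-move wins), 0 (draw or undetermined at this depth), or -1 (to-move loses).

[#../#..] H move#1: H01:+1/###/#..*, H11:+1/#../###
[###/#..] end (terminal -1, V#2); searched #../#.. to 11

value(#../#.., H) = +1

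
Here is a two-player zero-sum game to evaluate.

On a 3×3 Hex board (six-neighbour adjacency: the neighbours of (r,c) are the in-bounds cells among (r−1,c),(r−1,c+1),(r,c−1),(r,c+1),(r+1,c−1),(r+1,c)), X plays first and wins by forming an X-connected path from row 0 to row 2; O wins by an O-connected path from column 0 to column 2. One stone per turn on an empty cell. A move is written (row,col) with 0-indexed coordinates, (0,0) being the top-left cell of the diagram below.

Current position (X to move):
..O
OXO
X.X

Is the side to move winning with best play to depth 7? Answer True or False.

X winning at [..O/OXO/X.X]: True

ply 1, X at ..O/OXO/X.X | (0,0)=-1→X.O/OXO/X.X; (0,1)=+1→.XO/OXO/X.X*; (2,1)=-1→..O/OXO/XXX
ply 2: .XO/OXO/X.X is terminal -1 (O); from ..O/OXO/X.X depth 7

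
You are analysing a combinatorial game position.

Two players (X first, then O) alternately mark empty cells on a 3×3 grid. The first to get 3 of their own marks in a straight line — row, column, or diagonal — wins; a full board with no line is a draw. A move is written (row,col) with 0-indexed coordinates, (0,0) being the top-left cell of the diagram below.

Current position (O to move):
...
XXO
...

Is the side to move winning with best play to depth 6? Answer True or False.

O winning at [.../XXO/...]: False

[.../XXO/...] O move#1: (0,0):+0/O../XXO/...*, (0,1):-1/.O./XXO/..., (0,2):+0/..O/XXO/..., (2,0):+0/.../XXO/O.., (2,1):-1/.../XXO/.O., (2,2):+0/.../XXO/..O
[O../XXO/...] X move#2: (0,1):+0/OX./XXO/...*, (0,2):+0/O.X/XXO/..., (2,0):-1/O../XXO/X.., (2,1):+0/O../XXO/.X., (2,2):+0/O../XXO/..X
[OX./XXO/...] O move#3: (0,2):-1/OXO/XXO/..., (2,0):-1/OX./XXO/O.., (2,1):+0/OX./XXO/.O.*, (2,2):-1/OX./XXO/..O
[OX./XXO/.O.] X move#4: (0,2):+0/OXX/XXO/.O.*, (2,0):+0/OX./XXO/XO., (2,2):+0/OX./XXO/.OX
[OXX/XXO/.O.] O move#5: (2,0):+0/OXX/XXO/OO.*, (2,2):-1/OXX/XXO/.OO
[OXX/XXO/OO.] X move#6: (2,2):+0/OXX/XXO/OOX*
[OXX/XXO/OOX] end (terminal +0, O#7); searched .../XXO/... to 6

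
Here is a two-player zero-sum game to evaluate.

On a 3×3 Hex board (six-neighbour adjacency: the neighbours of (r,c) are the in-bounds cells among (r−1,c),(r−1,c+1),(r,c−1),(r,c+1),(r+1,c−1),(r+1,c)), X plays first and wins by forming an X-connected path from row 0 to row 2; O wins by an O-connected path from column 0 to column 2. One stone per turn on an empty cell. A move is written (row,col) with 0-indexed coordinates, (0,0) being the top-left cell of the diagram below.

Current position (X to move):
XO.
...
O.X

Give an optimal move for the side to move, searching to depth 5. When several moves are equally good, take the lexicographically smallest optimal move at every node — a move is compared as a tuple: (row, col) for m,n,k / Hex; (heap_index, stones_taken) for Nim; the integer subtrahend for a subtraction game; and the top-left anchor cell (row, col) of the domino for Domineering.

[XO./.../O.X] X move#1: (0,2):-1/XOX/.../O.X, (1,0):-1/XO./X../O.X, (1,1):+1/XO./.X./O.X*, (1,2):-1/XO./..X/O.X, (2,1):-1/XO./.../OXX
[XO./.X./O.X] O move#2: (0,2):-1/XOO/.X./O.X*, (1,0):-1/XO./OX./O.X, (1,2):-1/XO./.XO/O.X, (2,1):-1/XO./.X./OOX
[XOO/.X./O.X] X move#3: (1,0):+1/XOO/XX./O.X*, (1,2):-1/XOO/.XX/O.X, (2,1):-1/XOO/.X./OXX
[XOO/XX./O.X] O move#4: (1,2):-1/XOO/XXO/O.X*, (2,1):-1/XOO/XX./OOX
[XOO/XXO/O.X] X move#5: (2,1):+1/XOO/XXO/OXX*
[XOO/XXO/OXX] end (terminal -1, O#6); searched XO./.../O.X to 5

X's best at [XO./.../O.X]: (1,1)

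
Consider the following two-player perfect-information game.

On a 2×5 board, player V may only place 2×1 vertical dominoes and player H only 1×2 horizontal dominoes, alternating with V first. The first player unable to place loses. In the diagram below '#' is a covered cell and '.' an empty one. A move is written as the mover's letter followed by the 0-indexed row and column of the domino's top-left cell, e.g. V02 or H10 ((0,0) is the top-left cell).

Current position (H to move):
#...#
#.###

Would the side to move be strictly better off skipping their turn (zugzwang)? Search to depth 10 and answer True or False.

ply 1, H at #...#/#.### | H01=+1→###.#/#.###*; H02=-1→#.###/#.###
ply 2: ###.#/#.### is terminal -1 (V); from #...#/#.### depth 10
suppose H passes — search the same position with V to move:
pass> ply 1, V at #...#/#.### | V01=-1→##..#/#####*
pass> ply 2, H at ##..#/##### | H02=+1→#####/#####*
pass> ply 3: #####/##### is terminal -1 (V); from #...#/#.### depth 10
for H: play +1, pass +1

zugzwang(#...#/#.###, H) = False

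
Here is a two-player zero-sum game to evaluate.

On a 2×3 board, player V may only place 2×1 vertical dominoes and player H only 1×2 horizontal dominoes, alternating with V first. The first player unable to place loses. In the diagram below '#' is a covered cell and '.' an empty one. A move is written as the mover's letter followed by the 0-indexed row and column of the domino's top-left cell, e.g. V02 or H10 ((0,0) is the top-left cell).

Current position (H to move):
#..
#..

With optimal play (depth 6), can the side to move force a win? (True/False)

p1 H@[#../#..]: H01[###/#..]+1* H11[#../###]+1
p2 V@[###/#..] terminal -1; root [#../#..] d6

H winning at [#../#..]: True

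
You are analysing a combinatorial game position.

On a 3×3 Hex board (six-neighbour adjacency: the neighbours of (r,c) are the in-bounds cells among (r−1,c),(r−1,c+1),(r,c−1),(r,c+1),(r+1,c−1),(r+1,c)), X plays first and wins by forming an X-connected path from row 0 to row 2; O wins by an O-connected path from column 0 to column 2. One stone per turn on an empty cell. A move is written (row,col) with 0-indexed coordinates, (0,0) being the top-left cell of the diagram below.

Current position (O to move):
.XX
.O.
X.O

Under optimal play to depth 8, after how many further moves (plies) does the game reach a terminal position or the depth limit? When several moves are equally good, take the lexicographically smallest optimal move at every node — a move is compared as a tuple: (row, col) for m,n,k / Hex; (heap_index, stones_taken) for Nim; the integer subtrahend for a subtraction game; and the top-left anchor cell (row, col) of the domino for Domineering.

PV length from [.XX/.O./X.O]: 3 plies

[.XX/.O./X.O] O move#1: (0,0):-1/OXX/.O./X.O, (1,0):+1/.XX/OO./X.O*, (1,2):-1/.XX/.OO/X.O, (2,1):-1/.XX/.O./XOO
[.XX/OO./X.O] X move#2: (0,0):-1/XXX/OO./X.O*, (1,2):-1/.XX/OOX/X.O, (2,1):-1/.XX/OO./XXO
[XXX/OO./X.O] O move#3: (1,2):+1/XXX/OOO/X.O*, (2,1):+1/XXX/OO./XOO
[XXX/OOO/X.O] end (terminal -1, X#4); searched .XX/.O./X.O to 8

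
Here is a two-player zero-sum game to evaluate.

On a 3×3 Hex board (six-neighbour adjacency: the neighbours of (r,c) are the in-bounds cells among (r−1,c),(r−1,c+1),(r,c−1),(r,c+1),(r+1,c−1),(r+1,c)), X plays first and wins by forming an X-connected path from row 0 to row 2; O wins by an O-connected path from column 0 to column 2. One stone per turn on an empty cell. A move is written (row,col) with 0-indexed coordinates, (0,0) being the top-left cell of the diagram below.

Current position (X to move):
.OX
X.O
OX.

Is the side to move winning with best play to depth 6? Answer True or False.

X winning at [.OX/X.O/OX.]: True

ply 1, X at .OX/X.O/OX. | (0,0)=-1→XOX/X.O/OX.; (1,1)=+1→.OX/XXO/OX.*; (2,2)=-1→.OX/X.O/OXX
ply 2: .OX/XXO/OX. is terminal -1 (O); from .OX/X.O/OX. depth 6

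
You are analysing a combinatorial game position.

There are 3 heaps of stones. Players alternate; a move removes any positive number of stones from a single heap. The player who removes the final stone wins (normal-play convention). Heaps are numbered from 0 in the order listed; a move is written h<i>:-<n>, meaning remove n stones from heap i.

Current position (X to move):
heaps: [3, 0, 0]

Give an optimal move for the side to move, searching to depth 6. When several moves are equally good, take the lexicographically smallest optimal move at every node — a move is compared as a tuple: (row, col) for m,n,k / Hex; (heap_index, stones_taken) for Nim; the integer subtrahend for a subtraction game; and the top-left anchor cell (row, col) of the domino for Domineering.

p1 X@[(3,0,0)]: h0:-1[(2,0,0)]-1 h0:-2[(1,0,0)]-1 h0:-3[(0,0,0)]+1*
p2 O@[(0,0,0)] terminal -1; root [(3,0,0)] d6

X's best at [(3,0,0)]: h0:-3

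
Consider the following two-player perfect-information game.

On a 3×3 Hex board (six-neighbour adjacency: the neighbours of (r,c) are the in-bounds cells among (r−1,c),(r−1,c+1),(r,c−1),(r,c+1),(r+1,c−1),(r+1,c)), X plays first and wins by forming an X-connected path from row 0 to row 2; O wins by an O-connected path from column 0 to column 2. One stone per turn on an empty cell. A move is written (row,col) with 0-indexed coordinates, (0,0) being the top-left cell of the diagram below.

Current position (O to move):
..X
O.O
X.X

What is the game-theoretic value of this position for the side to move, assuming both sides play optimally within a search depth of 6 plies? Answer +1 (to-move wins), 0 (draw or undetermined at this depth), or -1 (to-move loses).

value(..X/O.O/X.X, O) = +1

[..X/O.O/X.X] O move#1: (0,0):-1/O.X/O.O/X.X, (0,1):-1/.OX/O.O/X.X, (1,1):+1/..X/OOO/X.X*, (2,1):-1/..X/O.O/XOX
[..X/OOO/X.X] end (terminal -1, X#2); searched ..X/O.O/X.X to 6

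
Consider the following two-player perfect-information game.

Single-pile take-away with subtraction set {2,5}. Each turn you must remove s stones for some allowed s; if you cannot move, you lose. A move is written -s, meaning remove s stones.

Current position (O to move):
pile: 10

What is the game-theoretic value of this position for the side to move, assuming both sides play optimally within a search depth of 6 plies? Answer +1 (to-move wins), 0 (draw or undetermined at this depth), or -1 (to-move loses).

ply 1, O at 10 | -2=+1→8*; -5=-1→5
ply 2, X at 8 | -2=-1→6*; -5=-1→3
ply 3, O at 6 | -2=+1→4*; -5=+1→1
ply 4, X at 4 | -2=-1→2*
ply 5, O at 2 | -2=+1→0*
ply 6: 0 is terminal -1 (X); from 10 depth 6

value(10, O) = +1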